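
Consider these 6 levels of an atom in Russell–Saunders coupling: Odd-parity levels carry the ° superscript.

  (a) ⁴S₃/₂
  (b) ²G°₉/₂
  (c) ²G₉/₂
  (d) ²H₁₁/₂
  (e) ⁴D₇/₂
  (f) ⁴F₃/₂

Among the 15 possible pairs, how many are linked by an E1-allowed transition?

2

(a)–(b): forbidden (ΔS, ΔL, ΔJ).
(a)–(c): forbidden (parity, ΔS, ΔL, ΔJ).
(a)–(d): forbidden (parity, ΔS, ΔL, ΔJ).
(a)–(e): forbidden (parity, ΔL, ΔJ).
(a)–(f): forbidden (parity, ΔL).
(b)–(c): allowed.
(b)–(d): allowed.
(b)–(e): forbidden (ΔS, ΔL).
(b)–(f): forbidden (ΔS, ΔJ).
(c)–(d): forbidden (parity).
(c)–(e): forbidden (parity, ΔS, ΔL).
(c)–(f): forbidden (parity, ΔS, ΔJ).
(d)–(e): forbidden (parity, ΔS, ΔL, ΔJ).
(d)–(f): forbidden (parity, ΔS, ΔL, ΔJ).
(e)–(f): forbidden (parity, ΔJ).
Allowed pairs: 2 of 15.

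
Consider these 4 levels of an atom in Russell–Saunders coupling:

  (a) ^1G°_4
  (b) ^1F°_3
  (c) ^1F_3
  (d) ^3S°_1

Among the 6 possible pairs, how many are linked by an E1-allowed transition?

(a)–(b): forbidden (parity).
(a)–(c): allowed.
(a)–(d): forbidden (parity, ΔS, ΔL, ΔJ).
(b)–(c): allowed.
(b)–(d): forbidden (parity, ΔS, ΔL, ΔJ).
(c)–(d): forbidden (ΔS, ΔL, ΔJ).
Allowed pairs: 2 of 6.

2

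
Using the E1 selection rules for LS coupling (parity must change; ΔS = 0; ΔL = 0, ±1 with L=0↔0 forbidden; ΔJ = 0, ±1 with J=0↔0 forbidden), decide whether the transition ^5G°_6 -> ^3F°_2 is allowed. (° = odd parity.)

forbidden

ΔS = 0: S: 2 → 1 — fails.
Parity must change: odd → odd — fails.
ΔJ = 0, ±1 (not J=0↔0): J: 6 → 2, ΔJ = -4 — fails.
ΔL = 0, ±1 (not L=0↔0): L: 4 → 3, ΔL = -1 — ok.
Rule(s) violated: parity, ΔS, ΔJ.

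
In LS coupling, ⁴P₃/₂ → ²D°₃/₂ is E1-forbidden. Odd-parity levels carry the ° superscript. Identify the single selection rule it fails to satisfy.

ΔS = 0: S: 3/2 → 1/2 — fails.
ΔL = 0, ±1 (not L=0↔0): L: 1 → 2, ΔL = +1 — ok.
Parity must change: even → odd — ok.
ΔJ = 0, ±1 (not J=0↔0): J: 3/2 → 3/2, ΔJ = +0 — ok.

the ΔS = 0 rule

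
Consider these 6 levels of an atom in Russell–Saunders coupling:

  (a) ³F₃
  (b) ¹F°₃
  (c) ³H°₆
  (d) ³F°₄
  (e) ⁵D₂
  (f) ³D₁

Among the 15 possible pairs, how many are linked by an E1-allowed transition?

(a)–(b): forbidden (ΔS).
(a)–(c): forbidden (ΔL, ΔJ).
(a)–(d): allowed.
(a)–(e): forbidden (parity, ΔS).
(a)–(f): forbidden (parity, ΔJ).
(b)–(c): forbidden (parity, ΔS, ΔL, ΔJ).
(b)–(d): forbidden (parity, ΔS).
(b)–(e): forbidden (ΔS).
(b)–(f): forbidden (ΔS, ΔJ).
(c)–(d): forbidden (parity, ΔL, ΔJ).
(c)–(e): forbidden (ΔS, ΔL, ΔJ).
(c)–(f): forbidden (ΔL, ΔJ).
(d)–(e): forbidden (ΔS, ΔJ).
(d)–(f): forbidden (ΔJ).
(e)–(f): forbidden (parity, ΔS).
Allowed pairs: 1 of 15.

1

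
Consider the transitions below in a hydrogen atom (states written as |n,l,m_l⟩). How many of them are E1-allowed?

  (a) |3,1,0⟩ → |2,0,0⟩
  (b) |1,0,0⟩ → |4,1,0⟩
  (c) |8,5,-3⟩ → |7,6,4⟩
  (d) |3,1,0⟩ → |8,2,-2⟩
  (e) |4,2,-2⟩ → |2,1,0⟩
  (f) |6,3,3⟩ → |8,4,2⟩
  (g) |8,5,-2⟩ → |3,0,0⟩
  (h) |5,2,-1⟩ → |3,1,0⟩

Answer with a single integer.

(a) allowed
(b) allowed
(c) forbidden — Δm_l = +7 (E1 requires Δm_l = 0, ±1)
(d) forbidden — Δm_l = -2 (E1 requires Δm_l = 0, ±1)
(e) forbidden — Δm_l = +2 (E1 requires Δm_l = 0, ±1)
(f) allowed
(g) forbidden — Δl = -5 (E1 requires Δl = ±1); Δm_l = +2 (E1 requires Δm_l = 0, ±1)
(h) allowed
Total allowed: 4 of 8.

4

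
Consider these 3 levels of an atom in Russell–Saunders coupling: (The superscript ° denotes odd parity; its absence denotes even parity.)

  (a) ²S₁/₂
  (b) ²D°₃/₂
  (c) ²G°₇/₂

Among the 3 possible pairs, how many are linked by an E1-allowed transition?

(a)–(b): forbidden (ΔL).
(a)–(c): forbidden (ΔL, ΔJ).
(b)–(c): forbidden (parity, ΔL, ΔJ).
Allowed pairs: 0 of 3.

0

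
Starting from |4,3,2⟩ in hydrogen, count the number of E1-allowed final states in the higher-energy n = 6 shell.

5

E1 requires Δl = ±1, so l_f ∈ {2, 4}; with 0 ≤ l_f ≤ n_f−1 = 5, the allowed l_f values are {2, 4}.
For l_f = 2: m_f ∈ {m_i−1, m_i, m_i+1} ∩ [−2, 2] = {1, 2} → 2 states.
For l_f = 4: m_f ∈ {m_i−1, m_i, m_i+1} ∩ [−4, 4] = {1, 2, 3} → 3 states.
Total: 5.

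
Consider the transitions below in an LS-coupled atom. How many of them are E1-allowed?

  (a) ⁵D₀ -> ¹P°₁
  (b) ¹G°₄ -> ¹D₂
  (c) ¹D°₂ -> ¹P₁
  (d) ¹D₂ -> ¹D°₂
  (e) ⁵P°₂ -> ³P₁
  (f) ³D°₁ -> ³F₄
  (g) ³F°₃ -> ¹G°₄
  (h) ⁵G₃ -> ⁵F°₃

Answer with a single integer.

(a) forbidden (ΔS fails)
(b) forbidden (ΔL, ΔJ fail)
(c) allowed
(d) allowed
(e) forbidden (ΔS fails)
(f) forbidden (ΔJ fails)
(g) forbidden (parity, ΔS fail)
(h) allowed
Total allowed: 3 of 8.

3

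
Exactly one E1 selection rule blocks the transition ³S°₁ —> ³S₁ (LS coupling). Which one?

the L=0 ↔ L=0 exclusion

Initial level: S=1, L=0, J=1, parity odd. Final level: S=1, L=0, J=1, parity even.
Parity must change: odd → even — passes.
ΔS = 0: S: 1 → 1 — passes.
ΔL = 0, ±1 (not L=0↔0): L: 0 → 0, ΔL = +0 — fails.
ΔJ = 0, ±1 (not J=0↔0): J: 1 → 1, ΔJ = +0 — passes.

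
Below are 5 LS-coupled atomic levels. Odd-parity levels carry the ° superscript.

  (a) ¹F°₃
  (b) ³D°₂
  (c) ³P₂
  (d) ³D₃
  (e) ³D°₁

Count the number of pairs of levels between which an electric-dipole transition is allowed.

(a)–(b): forbidden (parity, ΔS).
(a)–(c): forbidden (ΔS, ΔL).
(a)–(d): forbidden (ΔS).
(a)–(e): forbidden (parity, ΔS, ΔJ).
(b)–(c): allowed.
(b)–(d): allowed.
(b)–(e): forbidden (parity).
(c)–(d): forbidden (parity).
(c)–(e): allowed.
(d)–(e): forbidden (ΔJ).
Allowed pairs: 3 of 10.

3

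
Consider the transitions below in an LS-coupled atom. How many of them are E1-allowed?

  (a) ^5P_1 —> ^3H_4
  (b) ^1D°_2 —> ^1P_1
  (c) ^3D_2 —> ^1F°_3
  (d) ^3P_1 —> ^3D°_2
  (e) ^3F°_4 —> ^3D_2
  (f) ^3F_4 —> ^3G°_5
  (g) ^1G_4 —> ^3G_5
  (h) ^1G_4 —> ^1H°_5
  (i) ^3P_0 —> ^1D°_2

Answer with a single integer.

(a) forbidden (parity, ΔS, ΔL, ΔJ fail)
(b) allowed
(c) forbidden (ΔS fails)
(d) allowed
(e) forbidden (ΔJ fails)
(f) allowed
(g) forbidden (parity, ΔS fail)
(h) allowed
(i) forbidden (ΔS, ΔJ fail)
Total allowed: 4 of 9.

4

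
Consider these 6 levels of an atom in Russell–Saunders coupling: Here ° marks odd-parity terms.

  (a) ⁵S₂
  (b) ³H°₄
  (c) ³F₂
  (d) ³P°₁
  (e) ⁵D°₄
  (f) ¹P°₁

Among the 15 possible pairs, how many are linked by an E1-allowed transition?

0

(a)–(b): forbidden (ΔS, ΔL, ΔJ).
(a)–(c): forbidden (parity, ΔS, ΔL).
(a)–(d): forbidden (ΔS).
(a)–(e): forbidden (ΔL, ΔJ).
(a)–(f): forbidden (ΔS).
(b)–(c): forbidden (ΔL, ΔJ).
(b)–(d): forbidden (parity, ΔL, ΔJ).
(b)–(e): forbidden (parity, ΔS, ΔL).
(b)–(f): forbidden (parity, ΔS, ΔL, ΔJ).
(c)–(d): forbidden (ΔL).
(c)–(e): forbidden (ΔS, ΔJ).
(c)–(f): forbidden (ΔS, ΔL).
(d)–(e): forbidden (parity, ΔS, ΔJ).
(d)–(f): forbidden (parity, ΔS).
(e)–(f): forbidden (parity, ΔS, ΔJ).
Allowed pairs: 0 of 15.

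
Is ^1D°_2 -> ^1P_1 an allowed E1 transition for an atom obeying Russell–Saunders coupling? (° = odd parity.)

allowed

Reading off the term symbols: S 0→0, L 2→1, J 2→1, parity odd→even.
ΔL = 0, ±1 (not L=0↔0): L: 2 → 1, ΔL = -1 — satisfied.
ΔS = 0: S: 0 → 0 — satisfied.
Parity must change: odd → even — satisfied.
ΔJ = 0, ±1 (not J=0↔0): J: 2 → 1, ΔJ = -1 — satisfied.
All four E1 rules are satisfied.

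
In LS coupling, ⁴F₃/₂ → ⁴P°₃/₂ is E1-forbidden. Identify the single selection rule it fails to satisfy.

Reading off the term symbols: S 3/2→3/2, L 3→1, J 3/2→3/2, parity even→odd.
Parity must change: even → odd — satisfied.
ΔS = 0: S: 3/2 → 3/2 — satisfied.
ΔL = 0, ±1 (not L=0↔0): L: 3 → 1, ΔL = -2 — violated.
ΔJ = 0, ±1 (not J=0↔0): J: 3/2 → 3/2, ΔJ = +0 — satisfied.

the ΔL = 0, ±1 rule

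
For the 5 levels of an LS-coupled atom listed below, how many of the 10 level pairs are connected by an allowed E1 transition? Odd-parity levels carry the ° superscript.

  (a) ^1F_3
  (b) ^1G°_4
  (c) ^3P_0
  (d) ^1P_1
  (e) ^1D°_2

3

(a)–(b): allowed.
(a)–(c): forbidden (parity, ΔS, ΔL, ΔJ).
(a)–(d): forbidden (parity, ΔL, ΔJ).
(a)–(e): allowed.
(b)–(c): forbidden (ΔS, ΔL, ΔJ).
(b)–(d): forbidden (ΔL, ΔJ).
(b)–(e): forbidden (parity, ΔL, ΔJ).
(c)–(d): forbidden (parity, ΔS).
(c)–(e): forbidden (ΔS, ΔJ).
(d)–(e): allowed.
Allowed pairs: 3 of 10.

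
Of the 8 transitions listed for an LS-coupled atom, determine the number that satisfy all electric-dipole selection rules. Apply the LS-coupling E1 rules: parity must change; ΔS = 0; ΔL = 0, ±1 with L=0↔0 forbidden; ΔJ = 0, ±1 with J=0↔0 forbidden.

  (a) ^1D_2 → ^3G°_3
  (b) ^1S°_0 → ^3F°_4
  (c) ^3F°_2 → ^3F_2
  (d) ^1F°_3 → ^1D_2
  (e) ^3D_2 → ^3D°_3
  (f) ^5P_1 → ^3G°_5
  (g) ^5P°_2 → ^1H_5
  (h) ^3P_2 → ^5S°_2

(a) forbidden (ΔS, ΔL fail)
(b) forbidden (parity, ΔS, ΔL, ΔJ fail)
(c) allowed
(d) allowed
(e) allowed
(f) forbidden (ΔS, ΔL, ΔJ fail)
(g) forbidden (ΔS, ΔL, ΔJ fail)
(h) forbidden (ΔS fails)
Total allowed: 3 of 8.

3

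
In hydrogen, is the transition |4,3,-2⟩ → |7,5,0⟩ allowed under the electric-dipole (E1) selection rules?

forbidden

l: 3 → 5 (Δl = +2). Δl = ±1 fails.
m_l: -2 → 0 (Δm_l = +2). |Δm_l| ≤ 1 fails.
The transition is electric-dipole forbidden.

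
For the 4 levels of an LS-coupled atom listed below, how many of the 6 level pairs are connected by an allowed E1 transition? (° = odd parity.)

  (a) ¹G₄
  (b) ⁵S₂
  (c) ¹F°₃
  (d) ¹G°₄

(a)–(b): forbidden (parity, ΔS, ΔL, ΔJ).
(a)–(c): allowed.
(a)–(d): allowed.
(b)–(c): forbidden (ΔS, ΔL).
(b)–(d): forbidden (ΔS, ΔL, ΔJ).
(c)–(d): forbidden (parity).
Allowed pairs: 2 of 6.

2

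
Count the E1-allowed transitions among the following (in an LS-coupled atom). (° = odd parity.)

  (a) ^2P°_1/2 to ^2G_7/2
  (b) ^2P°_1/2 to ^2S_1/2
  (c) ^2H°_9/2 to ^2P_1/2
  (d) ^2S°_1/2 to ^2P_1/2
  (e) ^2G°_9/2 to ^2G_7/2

(a) forbidden (ΔL, ΔJ fail)
(b) allowed
(c) forbidden (ΔL, ΔJ fail)
(d) allowed
(e) allowed
Total allowed: 3 of 5.

3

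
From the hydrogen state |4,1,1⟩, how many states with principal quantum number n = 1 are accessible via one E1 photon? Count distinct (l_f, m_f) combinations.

1

E1 requires Δl = ±1, so l_f ∈ {0, 2}; with 0 ≤ l_f ≤ n_f−1 = 0, the allowed l_f values are {0}.
For l_f = 0: m_f ∈ {m_i−1, m_i, m_i+1} ∩ [−0, 0] = {0} → 1 state.
Total: 1.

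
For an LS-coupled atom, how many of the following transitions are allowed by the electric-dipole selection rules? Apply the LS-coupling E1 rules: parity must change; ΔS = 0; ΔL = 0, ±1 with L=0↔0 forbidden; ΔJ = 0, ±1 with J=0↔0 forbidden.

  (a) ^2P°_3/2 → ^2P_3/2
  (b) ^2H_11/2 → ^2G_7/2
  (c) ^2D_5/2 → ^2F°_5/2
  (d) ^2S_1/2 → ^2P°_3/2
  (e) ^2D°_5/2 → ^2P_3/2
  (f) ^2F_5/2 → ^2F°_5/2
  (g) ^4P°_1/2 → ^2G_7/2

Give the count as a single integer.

5

(a) allowed
(b) forbidden (parity, ΔJ fail)
(c) allowed
(d) allowed
(e) allowed
(f) allowed
(g) forbidden (ΔS, ΔL, ΔJ fail)
Total allowed: 5 of 7.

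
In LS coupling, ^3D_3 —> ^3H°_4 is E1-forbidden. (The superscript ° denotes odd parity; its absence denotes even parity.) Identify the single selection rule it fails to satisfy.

the ΔL = 0, ±1 rule

Initial level: S=1, L=2, J=3, parity even. Final level: S=1, L=5, J=4, parity odd.
ΔJ = 0, ±1 (not J=0↔0): J: 3 → 4, ΔJ = +1 — passes.
ΔL = 0, ±1 (not L=0↔0): L: 2 → 5, ΔL = +3 — fails.
ΔS = 0: S: 1 → 1 — passes.
Parity must change: even → odd — passes.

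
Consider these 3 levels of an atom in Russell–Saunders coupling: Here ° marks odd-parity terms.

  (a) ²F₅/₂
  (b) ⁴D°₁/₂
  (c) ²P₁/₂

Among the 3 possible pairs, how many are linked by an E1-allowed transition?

(a)–(b): forbidden (ΔS, ΔJ).
(a)–(c): forbidden (parity, ΔL, ΔJ).
(b)–(c): forbidden (ΔS).
Allowed pairs: 0 of 3.

0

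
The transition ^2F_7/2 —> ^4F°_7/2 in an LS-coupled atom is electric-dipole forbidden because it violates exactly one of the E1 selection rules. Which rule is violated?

Reading off the term symbols: S 1/2→3/2, L 3→3, J 7/2→7/2, parity even→odd.
Parity must change: even → odd — ok.
ΔS = 0: S: 1/2 → 3/2 — fails.
ΔL = 0, ±1 (not L=0↔0): L: 3 → 3, ΔL = +0 — ok.
ΔJ = 0, ±1 (not J=0↔0): J: 7/2 → 7/2, ΔJ = +0 — ok.

the ΔS = 0 rule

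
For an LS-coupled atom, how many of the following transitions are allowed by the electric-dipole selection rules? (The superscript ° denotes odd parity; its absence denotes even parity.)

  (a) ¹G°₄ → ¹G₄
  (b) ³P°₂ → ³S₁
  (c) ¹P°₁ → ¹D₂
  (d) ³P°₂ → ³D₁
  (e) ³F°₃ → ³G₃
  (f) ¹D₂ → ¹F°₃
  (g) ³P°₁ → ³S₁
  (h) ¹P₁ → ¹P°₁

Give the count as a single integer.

8

(a) allowed
(b) allowed
(c) allowed
(d) allowed
(e) allowed
(f) allowed
(g) allowed
(h) allowed
Total allowed: 8 of 8.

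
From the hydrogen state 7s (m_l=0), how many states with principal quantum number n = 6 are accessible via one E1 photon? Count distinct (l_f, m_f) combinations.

3

E1 requires Δl = ±1, so l_f ∈ {-1, 1}; with 0 ≤ l_f ≤ n_f−1 = 5, the allowed l_f values are {1}.
For l_f = 1: m_f ∈ {m_i−1, m_i, m_i+1} ∩ [−1, 1] = {-1, 0, 1} → 3 states.
Total: 3.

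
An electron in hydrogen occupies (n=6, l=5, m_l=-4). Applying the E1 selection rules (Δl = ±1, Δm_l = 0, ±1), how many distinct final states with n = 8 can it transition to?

E1 requires Δl = ±1, so l_f ∈ {4, 6}; with 0 ≤ l_f ≤ n_f−1 = 7, the allowed l_f values are {4, 6}.
For l_f = 4: m_f ∈ {m_i−1, m_i, m_i+1} ∩ [−4, 4] = {-4, -3} → 2 states.
For l_f = 6: m_f ∈ {m_i−1, m_i, m_i+1} ∩ [−6, 6] = {-5, -4, -3} → 3 states.
Total: 5.

5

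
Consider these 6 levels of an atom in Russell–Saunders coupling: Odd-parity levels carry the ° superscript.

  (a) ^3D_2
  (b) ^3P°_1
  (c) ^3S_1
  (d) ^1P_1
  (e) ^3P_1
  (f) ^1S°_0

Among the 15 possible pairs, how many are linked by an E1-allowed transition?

(a)–(b): allowed.
(a)–(c): forbidden (parity, ΔL).
(a)–(d): forbidden (parity, ΔS).
(a)–(e): forbidden (parity).
(a)–(f): forbidden (ΔS, ΔL, ΔJ).
(b)–(c): allowed.
(b)–(d): forbidden (ΔS).
(b)–(e): allowed.
(b)–(f): forbidden (parity, ΔS).
(c)–(d): forbidden (parity, ΔS).
(c)–(e): forbidden (parity).
(c)–(f): forbidden (ΔS, ΔL).
(d)–(e): forbidden (parity, ΔS).
(d)–(f): allowed.
(e)–(f): forbidden (ΔS).
Allowed pairs: 4 of 15.

4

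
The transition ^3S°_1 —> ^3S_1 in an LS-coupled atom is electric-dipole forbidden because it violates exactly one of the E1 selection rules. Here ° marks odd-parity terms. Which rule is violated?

Initial level: S=1, L=0, J=1, parity odd. Final level: S=1, L=0, J=1, parity even.
Parity must change: odd → even — passes.
ΔS = 0: S: 1 → 1 — passes.
ΔL = 0, ±1 (not L=0↔0): L: 0 → 0, ΔL = +0 — fails.
ΔJ = 0, ±1 (not J=0↔0): J: 1 → 1, ΔJ = +0 — passes.

the L=0 ↔ L=0 exclusion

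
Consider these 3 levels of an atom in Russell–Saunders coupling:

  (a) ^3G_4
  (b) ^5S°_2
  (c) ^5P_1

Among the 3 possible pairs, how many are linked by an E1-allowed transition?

(a)–(b): forbidden (ΔS, ΔL, ΔJ).
(a)–(c): forbidden (parity, ΔS, ΔL, ΔJ).
(b)–(c): allowed.
Allowed pairs: 1 of 3.

1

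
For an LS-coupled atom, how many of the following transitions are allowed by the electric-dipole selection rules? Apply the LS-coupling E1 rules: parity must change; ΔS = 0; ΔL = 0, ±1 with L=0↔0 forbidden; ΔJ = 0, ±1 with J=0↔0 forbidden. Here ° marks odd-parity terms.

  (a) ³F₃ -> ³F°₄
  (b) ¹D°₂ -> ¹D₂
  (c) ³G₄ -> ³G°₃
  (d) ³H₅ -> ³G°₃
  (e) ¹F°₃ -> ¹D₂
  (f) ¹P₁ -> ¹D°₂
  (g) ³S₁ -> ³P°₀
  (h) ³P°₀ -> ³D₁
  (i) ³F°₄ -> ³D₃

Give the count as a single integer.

8

(a) allowed
(b) allowed
(c) allowed
(d) forbidden (ΔJ fails)
(e) allowed
(f) allowed
(g) allowed
(h) allowed
(i) allowed
Total allowed: 8 of 9.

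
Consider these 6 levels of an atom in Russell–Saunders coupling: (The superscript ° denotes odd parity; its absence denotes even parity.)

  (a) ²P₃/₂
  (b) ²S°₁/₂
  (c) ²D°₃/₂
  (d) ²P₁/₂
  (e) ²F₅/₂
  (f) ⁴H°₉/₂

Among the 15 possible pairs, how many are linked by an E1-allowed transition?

(a)–(b): allowed.
(a)–(c): allowed.
(a)–(d): forbidden (parity).
(a)–(e): forbidden (parity, ΔL).
(a)–(f): forbidden (ΔS, ΔL, ΔJ).
(b)–(c): forbidden (parity, ΔL).
(b)–(d): allowed.
(b)–(e): forbidden (ΔL, ΔJ).
(b)–(f): forbidden (parity, ΔS, ΔL, ΔJ).
(c)–(d): allowed.
(c)–(e): allowed.
(c)–(f): forbidden (parity, ΔS, ΔL, ΔJ).
(d)–(e): forbidden (parity, ΔL, ΔJ).
(d)–(f): forbidden (ΔS, ΔL, ΔJ).
(e)–(f): forbidden (ΔS, ΔL, ΔJ).
Allowed pairs: 5 of 15.

5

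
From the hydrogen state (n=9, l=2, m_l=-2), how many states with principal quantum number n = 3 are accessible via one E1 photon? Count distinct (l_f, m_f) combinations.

E1 requires Δl = ±1, so l_f ∈ {1, 3}; with 0 ≤ l_f ≤ n_f−1 = 2, the allowed l_f values are {1}.
For l_f = 1: m_f ∈ {m_i−1, m_i, m_i+1} ∩ [−1, 1] = {-1} → 1 state.
Total: 1.

1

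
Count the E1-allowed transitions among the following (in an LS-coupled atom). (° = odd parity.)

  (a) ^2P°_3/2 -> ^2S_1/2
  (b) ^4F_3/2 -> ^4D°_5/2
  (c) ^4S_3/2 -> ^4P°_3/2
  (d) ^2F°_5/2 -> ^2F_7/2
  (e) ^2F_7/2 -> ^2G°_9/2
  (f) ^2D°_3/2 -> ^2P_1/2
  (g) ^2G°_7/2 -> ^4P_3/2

6

(a) allowed
(b) allowed
(c) allowed
(d) allowed
(e) allowed
(f) allowed
(g) forbidden (ΔS, ΔL, ΔJ fail)
Total allowed: 6 of 7.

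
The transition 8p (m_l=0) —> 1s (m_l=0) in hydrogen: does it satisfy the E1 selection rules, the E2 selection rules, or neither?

E1

Δl = 0 − 1 = -1; l_i + l_f = 1.
Δm_l = +0.
E1 (Δl = ±1, |Δm_l| ≤ 1): satisfied.
E2 (Δl = 0,±2, l_i+l_f ≥ 2, |Δm_l| ≤ 2): not satisfied.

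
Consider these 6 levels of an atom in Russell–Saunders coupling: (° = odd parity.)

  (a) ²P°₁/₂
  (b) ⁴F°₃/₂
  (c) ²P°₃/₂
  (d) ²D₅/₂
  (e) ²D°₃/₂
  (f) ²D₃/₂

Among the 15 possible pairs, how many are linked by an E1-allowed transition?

5

(a)–(b): forbidden (parity, ΔS, ΔL).
(a)–(c): forbidden (parity).
(a)–(d): forbidden (ΔJ).
(a)–(e): forbidden (parity).
(a)–(f): allowed.
(b)–(c): forbidden (parity, ΔS, ΔL).
(b)–(d): forbidden (ΔS).
(b)–(e): forbidden (parity, ΔS).
(b)–(f): forbidden (ΔS).
(c)–(d): allowed.
(c)–(e): forbidden (parity).
(c)–(f): allowed.
(d)–(e): allowed.
(d)–(f): forbidden (parity).
(e)–(f): allowed.
Allowed pairs: 5 of 15.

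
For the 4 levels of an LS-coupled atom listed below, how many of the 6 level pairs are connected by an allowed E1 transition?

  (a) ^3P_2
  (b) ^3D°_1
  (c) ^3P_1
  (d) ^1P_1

2

(a)–(b): allowed.
(a)–(c): forbidden (parity).
(a)–(d): forbidden (parity, ΔS).
(b)–(c): allowed.
(b)–(d): forbidden (ΔS).
(c)–(d): forbidden (parity, ΔS).
Allowed pairs: 2 of 6.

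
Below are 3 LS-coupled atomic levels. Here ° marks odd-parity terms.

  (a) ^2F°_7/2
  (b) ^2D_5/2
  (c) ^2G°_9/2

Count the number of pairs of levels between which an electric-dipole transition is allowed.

(a)–(b): allowed.
(a)–(c): forbidden (parity).
(b)–(c): forbidden (ΔL, ΔJ).
Allowed pairs: 1 of 3.

1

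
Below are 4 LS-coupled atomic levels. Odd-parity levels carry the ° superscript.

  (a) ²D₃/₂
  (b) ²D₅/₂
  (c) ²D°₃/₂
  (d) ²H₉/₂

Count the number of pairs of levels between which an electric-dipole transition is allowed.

2

(a)–(b): forbidden (parity).
(a)–(c): allowed.
(a)–(d): forbidden (parity, ΔL, ΔJ).
(b)–(c): allowed.
(b)–(d): forbidden (parity, ΔL, ΔJ).
(c)–(d): forbidden (ΔL, ΔJ).
Allowed pairs: 2 of 6.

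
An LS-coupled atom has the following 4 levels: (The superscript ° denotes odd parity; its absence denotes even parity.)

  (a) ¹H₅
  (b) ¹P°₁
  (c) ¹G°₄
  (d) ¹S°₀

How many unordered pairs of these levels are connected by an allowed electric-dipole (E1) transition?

(a)–(b): forbidden (ΔL, ΔJ).
(a)–(c): allowed.
(a)–(d): forbidden (ΔL, ΔJ).
(b)–(c): forbidden (parity, ΔL, ΔJ).
(b)–(d): forbidden (parity).
(c)–(d): forbidden (parity, ΔL, ΔJ).
Allowed pairs: 1 of 6.

1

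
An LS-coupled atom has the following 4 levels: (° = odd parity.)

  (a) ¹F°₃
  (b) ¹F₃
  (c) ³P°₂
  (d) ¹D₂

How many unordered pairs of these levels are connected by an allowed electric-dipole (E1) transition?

(a)–(b): allowed.
(a)–(c): forbidden (parity, ΔS, ΔL).
(a)–(d): allowed.
(b)–(c): forbidden (ΔS, ΔL).
(b)–(d): forbidden (parity).
(c)–(d): forbidden (ΔS).
Allowed pairs: 2 of 6.

2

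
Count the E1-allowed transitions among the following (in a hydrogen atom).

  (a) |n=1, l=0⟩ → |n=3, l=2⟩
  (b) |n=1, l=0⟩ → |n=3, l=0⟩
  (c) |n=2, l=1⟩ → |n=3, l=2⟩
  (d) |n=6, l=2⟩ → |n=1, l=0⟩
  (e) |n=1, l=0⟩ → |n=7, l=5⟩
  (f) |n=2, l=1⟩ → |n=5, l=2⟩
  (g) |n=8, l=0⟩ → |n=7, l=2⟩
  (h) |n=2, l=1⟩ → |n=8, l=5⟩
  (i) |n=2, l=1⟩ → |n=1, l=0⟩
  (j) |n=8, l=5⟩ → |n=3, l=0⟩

(a) forbidden — Δl = +2 (E1 requires Δl = ±1)
(b) forbidden — Δl = +0 (E1 requires Δl = ±1)
(c) allowed
(d) forbidden — Δl = -2 (E1 requires Δl = ±1)
(e) forbidden — Δl = +5 (E1 requires Δl = ±1)
(f) allowed
(g) forbidden — Δl = +2 (E1 requires Δl = ±1)
(h) forbidden — Δl = +4 (E1 requires Δl = ±1)
(i) allowed
(j) forbidden — Δl = -5 (E1 requires Δl = ±1)
Total allowed: 3 of 10.

3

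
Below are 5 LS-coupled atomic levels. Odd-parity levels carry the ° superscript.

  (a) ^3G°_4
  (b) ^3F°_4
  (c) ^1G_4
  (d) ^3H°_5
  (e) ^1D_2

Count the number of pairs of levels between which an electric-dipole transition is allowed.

(a)–(b): forbidden (parity).
(a)–(c): forbidden (ΔS).
(a)–(d): forbidden (parity).
(a)–(e): forbidden (ΔS, ΔL, ΔJ).
(b)–(c): forbidden (ΔS).
(b)–(d): forbidden (parity, ΔL).
(b)–(e): forbidden (ΔS, ΔJ).
(c)–(d): forbidden (ΔS).
(c)–(e): forbidden (parity, ΔL, ΔJ).
(d)–(e): forbidden (ΔS, ΔL, ΔJ).
Allowed pairs: 0 of 10.

0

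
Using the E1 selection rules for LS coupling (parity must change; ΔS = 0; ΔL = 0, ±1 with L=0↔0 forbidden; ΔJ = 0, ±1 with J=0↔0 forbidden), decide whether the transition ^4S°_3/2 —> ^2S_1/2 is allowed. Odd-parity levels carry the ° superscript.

Reading off the term symbols: S 3/2→1/2, L 0→0, J 3/2→1/2, parity odd→even.
Parity must change: odd → even — passes.
ΔS = 0: S: 3/2 → 1/2 — fails.
ΔL = 0, ±1 (not L=0↔0): L: 0 → 0, ΔL = +0 — fails.
ΔJ = 0, ±1 (not J=0↔0): J: 3/2 → 1/2, ΔJ = -1 — passes.
Rule(s) violated: ΔS, ΔL.

forbidden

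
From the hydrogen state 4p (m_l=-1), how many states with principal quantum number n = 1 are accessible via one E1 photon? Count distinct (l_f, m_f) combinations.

1

E1 requires Δl = ±1, so l_f ∈ {0, 2}; with 0 ≤ l_f ≤ n_f−1 = 0, the allowed l_f values are {0}.
For l_f = 0: m_f ∈ {m_i−1, m_i, m_i+1} ∩ [−0, 0] = {0} → 1 state.
Total: 1.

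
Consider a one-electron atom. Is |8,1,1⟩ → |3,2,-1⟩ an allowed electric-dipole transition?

forbidden

Δl = 2 − 1 = +1; the E1 rule Δl = ±1 is passes.
m_l: 1 → -1 (Δm_l = -2). |Δm_l| ≤ 1 fails.
The transition is electric-dipole forbidden.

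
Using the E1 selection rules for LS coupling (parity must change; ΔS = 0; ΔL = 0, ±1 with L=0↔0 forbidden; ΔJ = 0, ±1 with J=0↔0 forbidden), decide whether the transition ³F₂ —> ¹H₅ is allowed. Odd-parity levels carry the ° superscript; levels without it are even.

forbidden

Initial level: S=1, L=3, J=2, parity even. Final level: S=0, L=5, J=5, parity even.
ΔJ = 0, ±1 (not J=0↔0): J: 2 → 5, ΔJ = +3 — violated.
ΔS = 0: S: 1 → 0 — violated.
ΔL = 0, ±1 (not L=0↔0): L: 3 → 5, ΔL = +2 — violated.
Parity must change: even → even — violated.
Rule(s) violated: parity, ΔS, ΔL, ΔJ.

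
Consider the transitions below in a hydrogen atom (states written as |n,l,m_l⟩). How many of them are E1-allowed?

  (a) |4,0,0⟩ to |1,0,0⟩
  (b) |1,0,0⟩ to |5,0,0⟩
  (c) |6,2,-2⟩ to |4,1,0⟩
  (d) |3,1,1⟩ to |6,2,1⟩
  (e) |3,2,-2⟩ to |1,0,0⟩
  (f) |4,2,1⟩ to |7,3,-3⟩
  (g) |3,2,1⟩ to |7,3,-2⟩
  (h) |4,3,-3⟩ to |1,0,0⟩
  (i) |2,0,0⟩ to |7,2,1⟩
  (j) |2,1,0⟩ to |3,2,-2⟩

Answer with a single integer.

1

(a) forbidden — Δl = +0 (E1 requires Δl = ±1)
(b) forbidden — Δl = +0 (E1 requires Δl = ±1)
(c) forbidden — Δm_l = +2 (E1 requires Δm_l = 0, ±1)
(d) allowed
(e) forbidden — Δl = -2 (E1 requires Δl = ±1); Δm_l = +2 (E1 requires Δm_l = 0, ±1)
(f) forbidden — Δm_l = -4 (E1 requires Δm_l = 0, ±1)
(g) forbidden — Δm_l = -3 (E1 requires Δm_l = 0, ±1)
(h) forbidden — Δl = -3 (E1 requires Δl = ±1); Δm_l = +3 (E1 requires Δm_l = 0, ±1)
(i) forbidden — Δl = +2 (E1 requires Δl = ±1)
(j) forbidden — Δm_l = -2 (E1 requires Δm_l = 0, ±1)
Total allowed: 1 of 10.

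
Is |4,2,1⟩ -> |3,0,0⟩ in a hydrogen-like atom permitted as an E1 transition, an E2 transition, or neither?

Δl = 0 − 2 = -2; l_i + l_f = 2.
Δm_l = -1.
E1 (Δl = ±1, |Δm_l| ≤ 1): not satisfied.
E2 (Δl = 0,±2, l_i+l_f ≥ 2, |Δm_l| ≤ 2): satisfied.

E2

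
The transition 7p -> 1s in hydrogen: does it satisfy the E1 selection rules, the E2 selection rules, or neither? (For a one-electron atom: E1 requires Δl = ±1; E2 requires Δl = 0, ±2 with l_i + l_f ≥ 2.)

Δl = 0 − 1 = -1; l_i + l_f = 1.
E1 (Δl = ±1): satisfied.
E2 (Δl = 0,±2, l_i+l_f ≥ 2): not satisfied.

E1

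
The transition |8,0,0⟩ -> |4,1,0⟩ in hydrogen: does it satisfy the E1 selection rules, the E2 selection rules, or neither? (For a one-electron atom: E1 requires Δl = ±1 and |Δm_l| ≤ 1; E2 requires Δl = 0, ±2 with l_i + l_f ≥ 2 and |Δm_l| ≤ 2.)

Δl = 1 − 0 = +1; l_i + l_f = 1.
Δm_l = +0.
E1 (Δl = ±1, |Δm_l| ≤ 1): satisfied.
E2 (Δl = 0,±2, l_i+l_f ≥ 2, |Δm_l| ≤ 2): not satisfied.

E1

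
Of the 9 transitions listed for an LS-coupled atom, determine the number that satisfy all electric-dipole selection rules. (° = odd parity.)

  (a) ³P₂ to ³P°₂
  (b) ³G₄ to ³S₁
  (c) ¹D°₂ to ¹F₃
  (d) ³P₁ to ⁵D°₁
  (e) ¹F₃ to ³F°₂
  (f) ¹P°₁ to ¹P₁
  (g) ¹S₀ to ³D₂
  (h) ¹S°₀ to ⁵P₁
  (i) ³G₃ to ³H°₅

3

(a) allowed
(b) forbidden (parity, ΔL, ΔJ fail)
(c) allowed
(d) forbidden (ΔS fails)
(e) forbidden (ΔS fails)
(f) allowed
(g) forbidden (parity, ΔS, ΔL, ΔJ fail)
(h) forbidden (ΔS fails)
(i) forbidden (ΔJ fails)
Total allowed: 3 of 9.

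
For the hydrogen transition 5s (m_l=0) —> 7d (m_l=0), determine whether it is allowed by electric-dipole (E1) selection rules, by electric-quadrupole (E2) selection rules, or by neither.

E2

Δl = 2 − 0 = +2; l_i + l_f = 2.
Δm_l = +0.
E1 (Δl = ±1, |Δm_l| ≤ 1): not satisfied.
E2 (Δl = 0,±2, l_i+l_f ≥ 2, |Δm_l| ≤ 2): satisfied.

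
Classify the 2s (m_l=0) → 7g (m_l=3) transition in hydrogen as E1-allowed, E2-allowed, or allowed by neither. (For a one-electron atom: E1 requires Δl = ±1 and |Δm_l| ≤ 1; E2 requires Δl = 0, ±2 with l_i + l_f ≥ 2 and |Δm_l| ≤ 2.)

neither

Δl = 4 − 0 = +4; l_i + l_f = 4.
Δm_l = +3.
E1 (Δl = ±1, |Δm_l| ≤ 1): not satisfied.
E2 (Δl = 0,±2, l_i+l_f ≥ 2, |Δm_l| ≤ 2): not satisfied.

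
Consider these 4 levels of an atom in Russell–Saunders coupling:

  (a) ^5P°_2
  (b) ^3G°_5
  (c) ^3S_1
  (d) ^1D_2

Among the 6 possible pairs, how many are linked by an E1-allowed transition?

(a)–(b): forbidden (parity, ΔS, ΔL, ΔJ).
(a)–(c): forbidden (ΔS).
(a)–(d): forbidden (ΔS).
(b)–(c): forbidden (ΔL, ΔJ).
(b)–(d): forbidden (ΔS, ΔL, ΔJ).
(c)–(d): forbidden (parity, ΔS, ΔL).
Allowed pairs: 0 of 6.

0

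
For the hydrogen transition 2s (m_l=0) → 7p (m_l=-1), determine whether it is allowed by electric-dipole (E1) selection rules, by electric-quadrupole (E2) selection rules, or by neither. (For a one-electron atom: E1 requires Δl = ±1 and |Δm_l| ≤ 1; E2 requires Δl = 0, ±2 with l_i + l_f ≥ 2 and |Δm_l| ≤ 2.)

E1

Δl = 1 − 0 = +1; l_i + l_f = 1.
Δm_l = -1.
E1 (Δl = ±1, |Δm_l| ≤ 1): satisfied.
E2 (Δl = 0,±2, l_i+l_f ≥ 2, |Δm_l| ≤ 2): not satisfied.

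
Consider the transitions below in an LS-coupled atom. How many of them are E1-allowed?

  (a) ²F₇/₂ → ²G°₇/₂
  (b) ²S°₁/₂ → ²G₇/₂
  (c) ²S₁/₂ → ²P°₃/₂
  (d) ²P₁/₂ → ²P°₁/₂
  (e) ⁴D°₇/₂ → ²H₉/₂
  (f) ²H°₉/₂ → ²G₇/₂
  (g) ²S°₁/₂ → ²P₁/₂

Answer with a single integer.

(a) allowed
(b) forbidden (ΔL, ΔJ fail)
(c) allowed
(d) allowed
(e) forbidden (ΔS, ΔL fail)
(f) allowed
(g) allowed
Total allowed: 5 of 7.

5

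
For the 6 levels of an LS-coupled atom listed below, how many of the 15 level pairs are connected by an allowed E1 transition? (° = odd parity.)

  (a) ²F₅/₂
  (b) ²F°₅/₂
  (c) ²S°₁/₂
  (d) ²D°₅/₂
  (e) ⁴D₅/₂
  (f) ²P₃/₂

4

(a)–(b): allowed.
(a)–(c): forbidden (ΔL, ΔJ).
(a)–(d): allowed.
(a)–(e): forbidden (parity, ΔS).
(a)–(f): forbidden (parity, ΔL).
(b)–(c): forbidden (parity, ΔL, ΔJ).
(b)–(d): forbidden (parity).
(b)–(e): forbidden (ΔS).
(b)–(f): forbidden (ΔL).
(c)–(d): forbidden (parity, ΔL, ΔJ).
(c)–(e): forbidden (ΔS, ΔL, ΔJ).
(c)–(f): allowed.
(d)–(e): forbidden (ΔS).
(d)–(f): allowed.
(e)–(f): forbidden (parity, ΔS).
Allowed pairs: 4 of 15.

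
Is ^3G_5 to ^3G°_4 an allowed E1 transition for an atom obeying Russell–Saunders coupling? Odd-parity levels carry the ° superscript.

allowed

Initial level: S=1, L=4, J=5, parity even. Final level: S=1, L=4, J=4, parity odd.
Parity must change: even → odd — ✓.
ΔS = 0: S: 1 → 1 — ✓.
ΔL = 0, ±1 (not L=0↔0): L: 4 → 4, ΔL = +0 — ✓.
ΔJ = 0, ±1 (not J=0↔0): J: 5 → 4, ΔJ = -1 — ✓.
All four E1 rules are satisfied.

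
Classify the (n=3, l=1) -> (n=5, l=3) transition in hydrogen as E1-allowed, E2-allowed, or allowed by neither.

E2

Δl = 3 − 1 = +2; l_i + l_f = 4.
E1 (Δl = ±1): not satisfied.
E2 (Δl = 0,±2, l_i+l_f ≥ 2): satisfied.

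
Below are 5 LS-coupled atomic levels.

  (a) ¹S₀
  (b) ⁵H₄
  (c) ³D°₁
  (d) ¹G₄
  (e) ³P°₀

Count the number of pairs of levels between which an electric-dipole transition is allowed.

0

(a)–(b): forbidden (parity, ΔS, ΔL, ΔJ).
(a)–(c): forbidden (ΔS, ΔL).
(a)–(d): forbidden (parity, ΔL, ΔJ).
(a)–(e): forbidden (ΔS, ΔJ).
(b)–(c): forbidden (ΔS, ΔL, ΔJ).
(b)–(d): forbidden (parity, ΔS).
(b)–(e): forbidden (ΔS, ΔL, ΔJ).
(c)–(d): forbidden (ΔS, ΔL, ΔJ).
(c)–(e): forbidden (parity).
(d)–(e): forbidden (ΔS, ΔL, ΔJ).
Allowed pairs: 0 of 10.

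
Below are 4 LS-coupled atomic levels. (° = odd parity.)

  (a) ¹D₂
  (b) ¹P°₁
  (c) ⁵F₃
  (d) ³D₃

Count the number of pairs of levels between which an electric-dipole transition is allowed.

1

(a)–(b): allowed.
(a)–(c): forbidden (parity, ΔS).
(a)–(d): forbidden (parity, ΔS).
(b)–(c): forbidden (ΔS, ΔL, ΔJ).
(b)–(d): forbidden (ΔS, ΔJ).
(c)–(d): forbidden (parity, ΔS).
Allowed pairs: 1 of 6.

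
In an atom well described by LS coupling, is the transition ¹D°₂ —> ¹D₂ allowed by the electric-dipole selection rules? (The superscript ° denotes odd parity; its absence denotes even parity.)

Parity must change: odd → even — ✓.
ΔS = 0: S: 0 → 0 — ✓.
ΔL = 0, ±1 (not L=0↔0): L: 2 → 2, ΔL = +0 — ✓.
ΔJ = 0, ±1 (not J=0↔0): J: 2 → 2, ΔJ = +0 — ✓.
All four E1 rules are satisfied.

allowed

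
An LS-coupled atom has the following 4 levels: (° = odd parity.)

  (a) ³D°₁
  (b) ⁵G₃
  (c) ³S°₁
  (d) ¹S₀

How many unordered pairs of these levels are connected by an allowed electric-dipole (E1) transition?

0

(a)–(b): forbidden (ΔS, ΔL, ΔJ).
(a)–(c): forbidden (parity, ΔL).
(a)–(d): forbidden (ΔS, ΔL).
(b)–(c): forbidden (ΔS, ΔL, ΔJ).
(b)–(d): forbidden (parity, ΔS, ΔL, ΔJ).
(c)–(d): forbidden (ΔS, ΔL).
Allowed pairs: 0 of 6.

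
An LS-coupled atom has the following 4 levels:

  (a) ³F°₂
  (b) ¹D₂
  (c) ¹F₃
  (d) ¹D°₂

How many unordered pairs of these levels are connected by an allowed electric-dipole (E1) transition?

(a)–(b): forbidden (ΔS).
(a)–(c): forbidden (ΔS).
(a)–(d): forbidden (parity, ΔS).
(b)–(c): forbidden (parity).
(b)–(d): allowed.
(c)–(d): allowed.
Allowed pairs: 2 of 6.

2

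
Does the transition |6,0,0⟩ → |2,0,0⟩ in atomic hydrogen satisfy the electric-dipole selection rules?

Initial l = 0, final l = 0, so Δl = +0. E1 requires Δl = ±1: fails.
m_l: 0 → 0 (Δm_l = +0). |Δm_l| ≤ 1 ok.
The transition is electric-dipole forbidden.

forbidden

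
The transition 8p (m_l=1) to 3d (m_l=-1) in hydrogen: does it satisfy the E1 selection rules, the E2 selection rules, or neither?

neither

Δl = 2 − 1 = +1; l_i + l_f = 3.
Δm_l = -2.
E1 (Δl = ±1, |Δm_l| ≤ 1): not satisfied.
E2 (Δl = 0,±2, l_i+l_f ≥ 2, |Δm_l| ≤ 2): not satisfied.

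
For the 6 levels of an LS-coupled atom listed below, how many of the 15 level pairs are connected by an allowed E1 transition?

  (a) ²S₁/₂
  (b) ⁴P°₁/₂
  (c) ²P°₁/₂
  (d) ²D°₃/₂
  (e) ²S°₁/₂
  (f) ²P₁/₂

4

(a)–(b): forbidden (ΔS).
(a)–(c): allowed.
(a)–(d): forbidden (ΔL).
(a)–(e): forbidden (ΔL).
(a)–(f): forbidden (parity).
(b)–(c): forbidden (parity, ΔS).
(b)–(d): forbidden (parity, ΔS).
(b)–(e): forbidden (parity, ΔS).
(b)–(f): forbidden (ΔS).
(c)–(d): forbidden (parity).
(c)–(e): forbidden (parity).
(c)–(f): allowed.
(d)–(e): forbidden (parity, ΔL).
(d)–(f): allowed.
(e)–(f): allowed.
Allowed pairs: 4 of 15.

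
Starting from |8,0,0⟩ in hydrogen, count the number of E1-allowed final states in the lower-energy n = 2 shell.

E1 requires Δl = ±1, so l_f ∈ {-1, 1}; with 0 ≤ l_f ≤ n_f−1 = 1, the allowed l_f values are {1}.
For l_f = 1: m_f ∈ {m_i−1, m_i, m_i+1} ∩ [−1, 1] = {-1, 0, 1} → 3 states.
Total: 3.

3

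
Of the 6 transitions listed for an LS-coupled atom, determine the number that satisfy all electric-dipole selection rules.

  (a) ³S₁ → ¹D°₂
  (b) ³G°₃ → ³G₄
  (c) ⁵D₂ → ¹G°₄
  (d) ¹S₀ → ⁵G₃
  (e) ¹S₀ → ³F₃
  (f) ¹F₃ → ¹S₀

1

(a) forbidden (ΔS, ΔL fail)
(b) allowed
(c) forbidden (ΔS, ΔL, ΔJ fail)
(d) forbidden (parity, ΔS, ΔL, ΔJ fail)
(e) forbidden (parity, ΔS, ΔL, ΔJ fail)
(f) forbidden (parity, ΔL, ΔJ fail)
Total allowed: 1 of 6.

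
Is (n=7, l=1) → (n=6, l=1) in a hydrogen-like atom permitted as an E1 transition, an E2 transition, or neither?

Δl = 1 − 1 = +0; l_i + l_f = 2.
E1 (Δl = ±1): not satisfied.
E2 (Δl = 0,±2, l_i+l_f ≥ 2): satisfied.

E2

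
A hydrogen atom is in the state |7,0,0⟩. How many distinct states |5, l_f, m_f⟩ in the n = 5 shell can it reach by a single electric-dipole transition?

3

E1 requires Δl = ±1, so l_f ∈ {-1, 1}; with 0 ≤ l_f ≤ n_f−1 = 4, the allowed l_f values are {1}.
For l_f = 1: m_f ∈ {m_i−1, m_i, m_i+1} ∩ [−1, 1] = {-1, 0, 1} → 3 states.
Total: 3.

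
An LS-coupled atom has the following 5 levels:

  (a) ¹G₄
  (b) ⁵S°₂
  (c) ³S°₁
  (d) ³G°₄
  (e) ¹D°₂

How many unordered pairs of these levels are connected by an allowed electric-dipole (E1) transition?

0

(a)–(b): forbidden (ΔS, ΔL, ΔJ).
(a)–(c): forbidden (ΔS, ΔL, ΔJ).
(a)–(d): forbidden (ΔS).
(a)–(e): forbidden (ΔL, ΔJ).
(b)–(c): forbidden (parity, ΔS, ΔL).
(b)–(d): forbidden (parity, ΔS, ΔL, ΔJ).
(b)–(e): forbidden (parity, ΔS, ΔL).
(c)–(d): forbidden (parity, ΔL, ΔJ).
(c)–(e): forbidden (parity, ΔS, ΔL).
(d)–(e): forbidden (parity, ΔS, ΔL, ΔJ).
Allowed pairs: 0 of 10.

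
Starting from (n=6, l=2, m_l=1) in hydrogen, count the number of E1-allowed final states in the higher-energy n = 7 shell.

E1 requires Δl = ±1, so l_f ∈ {1, 3}; with 0 ≤ l_f ≤ n_f−1 = 6, the allowed l_f values are {1, 3}.
For l_f = 1: m_f ∈ {m_i−1, m_i, m_i+1} ∩ [−1, 1] = {0, 1} → 2 states.
For l_f = 3: m_f ∈ {m_i−1, m_i, m_i+1} ∩ [−3, 3] = {0, 1, 2} → 3 states.
Total: 5.

5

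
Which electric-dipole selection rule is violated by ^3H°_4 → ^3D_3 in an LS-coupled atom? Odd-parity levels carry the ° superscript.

Reading off the term symbols: S 1→1, L 5→2, J 4→3, parity odd→even.
Parity must change: odd → even — ok.
ΔS = 0: S: 1 → 1 — ok.
ΔL = 0, ±1 (not L=0↔0): L: 5 → 2, ΔL = -3 — fails.
ΔJ = 0, ±1 (not J=0↔0): J: 4 → 3, ΔJ = -1 — ok.

the ΔL = 0, ±1 rule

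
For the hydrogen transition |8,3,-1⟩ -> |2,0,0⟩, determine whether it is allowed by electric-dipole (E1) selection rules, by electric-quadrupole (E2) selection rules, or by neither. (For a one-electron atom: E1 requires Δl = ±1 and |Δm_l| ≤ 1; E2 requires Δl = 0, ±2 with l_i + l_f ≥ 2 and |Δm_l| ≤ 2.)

Δl = 0 − 3 = -3; l_i + l_f = 3.
Δm_l = +1.
E1 (Δl = ±1, |Δm_l| ≤ 1): not satisfied.
E2 (Δl = 0,±2, l_i+l_f ≥ 2, |Δm_l| ≤ 2): not satisfied.

neither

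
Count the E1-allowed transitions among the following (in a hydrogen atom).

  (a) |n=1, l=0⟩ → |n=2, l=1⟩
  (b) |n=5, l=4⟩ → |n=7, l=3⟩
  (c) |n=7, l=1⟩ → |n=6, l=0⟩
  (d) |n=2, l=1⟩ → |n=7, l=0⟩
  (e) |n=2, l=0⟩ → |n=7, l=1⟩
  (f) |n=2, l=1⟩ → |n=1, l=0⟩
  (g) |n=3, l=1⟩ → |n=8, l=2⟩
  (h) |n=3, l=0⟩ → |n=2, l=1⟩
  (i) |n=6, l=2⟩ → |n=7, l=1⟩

9

(a) allowed
(b) allowed
(c) allowed
(d) allowed
(e) allowed
(f) allowed
(g) allowed
(h) allowed
(i) allowed
Total allowed: 9 of 9.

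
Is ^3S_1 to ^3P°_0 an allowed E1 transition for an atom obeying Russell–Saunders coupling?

allowed

Parity must change: even → odd — ✓.
ΔS = 0: S: 1 → 1 — ✓.
ΔL = 0, ±1 (not L=0↔0): L: 0 → 1, ΔL = +1 — ✓.
ΔJ = 0, ±1 (not J=0↔0): J: 1 → 0, ΔJ = -1 — ✓.
All four E1 rules are satisfied.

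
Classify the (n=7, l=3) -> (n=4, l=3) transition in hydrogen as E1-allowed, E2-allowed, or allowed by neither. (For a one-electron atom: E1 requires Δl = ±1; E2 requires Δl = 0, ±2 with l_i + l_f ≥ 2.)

E2

Δl = 3 − 3 = +0; l_i + l_f = 6.
E1 (Δl = ±1): not satisfied.
E2 (Δl = 0,±2, l_i+l_f ≥ 2): satisfied.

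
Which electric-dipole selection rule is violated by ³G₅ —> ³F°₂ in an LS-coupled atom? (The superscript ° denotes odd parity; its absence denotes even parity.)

the ΔJ = 0, ±1 rule

Initial level: S=1, L=4, J=5, parity even. Final level: S=1, L=3, J=2, parity odd.
ΔL = 0, ±1 (not L=0↔0): L: 4 → 3, ΔL = -1 — ok.
Parity must change: even → odd — ok.
ΔJ = 0, ±1 (not J=0↔0): J: 5 → 2, ΔJ = -3 — fails.
ΔS = 0: S: 1 → 1 — ok.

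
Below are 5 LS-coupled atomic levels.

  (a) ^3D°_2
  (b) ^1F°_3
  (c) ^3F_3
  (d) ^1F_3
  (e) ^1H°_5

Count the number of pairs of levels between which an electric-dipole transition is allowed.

(a)–(b): forbidden (parity, ΔS).
(a)–(c): allowed.
(a)–(d): forbidden (ΔS).
(a)–(e): forbidden (parity, ΔS, ΔL, ΔJ).
(b)–(c): forbidden (ΔS).
(b)–(d): allowed.
(b)–(e): forbidden (parity, ΔL, ΔJ).
(c)–(d): forbidden (parity, ΔS).
(c)–(e): forbidden (ΔS, ΔL, ΔJ).
(d)–(e): forbidden (ΔL, ΔJ).
Allowed pairs: 2 of 10.

2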